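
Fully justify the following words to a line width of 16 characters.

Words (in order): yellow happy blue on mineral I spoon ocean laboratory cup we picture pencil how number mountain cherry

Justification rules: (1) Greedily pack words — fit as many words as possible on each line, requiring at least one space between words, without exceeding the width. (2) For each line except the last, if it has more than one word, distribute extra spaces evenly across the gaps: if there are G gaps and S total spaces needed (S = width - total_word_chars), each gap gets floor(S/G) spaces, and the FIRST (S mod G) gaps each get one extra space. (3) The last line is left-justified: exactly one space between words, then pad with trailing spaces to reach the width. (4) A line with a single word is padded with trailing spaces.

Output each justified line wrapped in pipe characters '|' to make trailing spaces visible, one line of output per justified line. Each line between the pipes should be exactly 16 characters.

Line 1: ['yellow', 'happy'] (min_width=12, slack=4)
Line 2: ['blue', 'on', 'mineral'] (min_width=15, slack=1)
Line 3: ['I', 'spoon', 'ocean'] (min_width=13, slack=3)
Line 4: ['laboratory', 'cup'] (min_width=14, slack=2)
Line 5: ['we', 'picture'] (min_width=10, slack=6)
Line 6: ['pencil', 'how'] (min_width=10, slack=6)
Line 7: ['number', 'mountain'] (min_width=15, slack=1)
Line 8: ['cherry'] (min_width=6, slack=10)

Answer: |yellow     happy|
|blue  on mineral|
|I   spoon  ocean|
|laboratory   cup|
|we       picture|
|pencil       how|
|number  mountain|
|cherry          |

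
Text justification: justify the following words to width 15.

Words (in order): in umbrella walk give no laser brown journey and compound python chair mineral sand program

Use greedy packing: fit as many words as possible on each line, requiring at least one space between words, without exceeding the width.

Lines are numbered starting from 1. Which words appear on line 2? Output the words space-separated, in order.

Answer: walk give no

Derivation:
Line 1: ['in', 'umbrella'] (min_width=11, slack=4)
Line 2: ['walk', 'give', 'no'] (min_width=12, slack=3)
Line 3: ['laser', 'brown'] (min_width=11, slack=4)
Line 4: ['journey', 'and'] (min_width=11, slack=4)
Line 5: ['compound', 'python'] (min_width=15, slack=0)
Line 6: ['chair', 'mineral'] (min_width=13, slack=2)
Line 7: ['sand', 'program'] (min_width=12, slack=3)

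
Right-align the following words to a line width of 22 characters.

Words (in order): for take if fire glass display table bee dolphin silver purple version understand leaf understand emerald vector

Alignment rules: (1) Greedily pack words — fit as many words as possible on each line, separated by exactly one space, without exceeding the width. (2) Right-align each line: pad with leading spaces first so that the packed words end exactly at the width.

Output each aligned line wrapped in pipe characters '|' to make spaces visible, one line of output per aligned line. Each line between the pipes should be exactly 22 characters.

Answer: |for take if fire glass|
|     display table bee|
| dolphin silver purple|
|    version understand|
|       leaf understand|
|        emerald vector|

Derivation:
Line 1: ['for', 'take', 'if', 'fire', 'glass'] (min_width=22, slack=0)
Line 2: ['display', 'table', 'bee'] (min_width=17, slack=5)
Line 3: ['dolphin', 'silver', 'purple'] (min_width=21, slack=1)
Line 4: ['version', 'understand'] (min_width=18, slack=4)
Line 5: ['leaf', 'understand'] (min_width=15, slack=7)
Line 6: ['emerald', 'vector'] (min_width=14, slack=8)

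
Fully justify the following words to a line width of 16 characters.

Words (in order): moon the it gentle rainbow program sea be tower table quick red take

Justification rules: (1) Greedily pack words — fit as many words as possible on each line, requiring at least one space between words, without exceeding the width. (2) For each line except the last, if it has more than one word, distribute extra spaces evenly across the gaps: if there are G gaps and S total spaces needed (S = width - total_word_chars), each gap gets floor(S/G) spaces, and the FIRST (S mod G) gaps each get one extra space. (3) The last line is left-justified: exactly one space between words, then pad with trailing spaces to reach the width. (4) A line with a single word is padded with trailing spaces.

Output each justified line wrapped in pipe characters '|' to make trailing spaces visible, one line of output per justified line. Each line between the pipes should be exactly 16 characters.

Answer: |moon    the   it|
|gentle   rainbow|
|program  sea  be|
|tower      table|
|quick red take  |

Derivation:
Line 1: ['moon', 'the', 'it'] (min_width=11, slack=5)
Line 2: ['gentle', 'rainbow'] (min_width=14, slack=2)
Line 3: ['program', 'sea', 'be'] (min_width=14, slack=2)
Line 4: ['tower', 'table'] (min_width=11, slack=5)
Line 5: ['quick', 'red', 'take'] (min_width=14, slack=2)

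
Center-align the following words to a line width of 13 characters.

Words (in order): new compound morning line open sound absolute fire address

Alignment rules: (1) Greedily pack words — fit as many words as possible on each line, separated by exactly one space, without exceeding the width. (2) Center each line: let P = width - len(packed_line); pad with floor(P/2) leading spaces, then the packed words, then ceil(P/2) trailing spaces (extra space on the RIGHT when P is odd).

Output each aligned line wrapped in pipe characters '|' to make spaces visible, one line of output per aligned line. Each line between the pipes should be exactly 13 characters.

Line 1: ['new', 'compound'] (min_width=12, slack=1)
Line 2: ['morning', 'line'] (min_width=12, slack=1)
Line 3: ['open', 'sound'] (min_width=10, slack=3)
Line 4: ['absolute', 'fire'] (min_width=13, slack=0)
Line 5: ['address'] (min_width=7, slack=6)

Answer: |new compound |
|morning line |
| open sound  |
|absolute fire|
|   address   |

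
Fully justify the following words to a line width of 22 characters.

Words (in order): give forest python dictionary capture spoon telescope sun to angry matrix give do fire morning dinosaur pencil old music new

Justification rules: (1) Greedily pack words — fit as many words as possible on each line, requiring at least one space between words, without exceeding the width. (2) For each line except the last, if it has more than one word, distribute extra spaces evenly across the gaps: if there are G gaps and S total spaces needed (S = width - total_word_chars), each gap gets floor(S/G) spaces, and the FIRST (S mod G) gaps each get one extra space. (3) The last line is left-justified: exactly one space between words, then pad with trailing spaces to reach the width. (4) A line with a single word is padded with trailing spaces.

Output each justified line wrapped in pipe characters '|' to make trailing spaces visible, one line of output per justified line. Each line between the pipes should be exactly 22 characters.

Answer: |give   forest   python|
|dictionary     capture|
|spoon telescope sun to|
|angry  matrix  give do|
|fire  morning dinosaur|
|pencil old music new  |

Derivation:
Line 1: ['give', 'forest', 'python'] (min_width=18, slack=4)
Line 2: ['dictionary', 'capture'] (min_width=18, slack=4)
Line 3: ['spoon', 'telescope', 'sun', 'to'] (min_width=22, slack=0)
Line 4: ['angry', 'matrix', 'give', 'do'] (min_width=20, slack=2)
Line 5: ['fire', 'morning', 'dinosaur'] (min_width=21, slack=1)
Line 6: ['pencil', 'old', 'music', 'new'] (min_width=20, slack=2)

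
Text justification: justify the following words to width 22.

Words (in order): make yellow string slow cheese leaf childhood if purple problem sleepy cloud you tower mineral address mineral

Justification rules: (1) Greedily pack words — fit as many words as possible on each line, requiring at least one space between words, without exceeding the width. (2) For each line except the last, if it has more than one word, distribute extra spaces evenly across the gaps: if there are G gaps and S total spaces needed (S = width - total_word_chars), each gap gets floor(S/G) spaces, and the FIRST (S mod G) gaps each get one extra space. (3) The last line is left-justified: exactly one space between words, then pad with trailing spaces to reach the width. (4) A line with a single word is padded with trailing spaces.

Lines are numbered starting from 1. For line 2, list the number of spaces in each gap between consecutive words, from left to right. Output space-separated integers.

Line 1: ['make', 'yellow', 'string'] (min_width=18, slack=4)
Line 2: ['slow', 'cheese', 'leaf'] (min_width=16, slack=6)
Line 3: ['childhood', 'if', 'purple'] (min_width=19, slack=3)
Line 4: ['problem', 'sleepy', 'cloud'] (min_width=20, slack=2)
Line 5: ['you', 'tower', 'mineral'] (min_width=17, slack=5)
Line 6: ['address', 'mineral'] (min_width=15, slack=7)

Answer: 4 4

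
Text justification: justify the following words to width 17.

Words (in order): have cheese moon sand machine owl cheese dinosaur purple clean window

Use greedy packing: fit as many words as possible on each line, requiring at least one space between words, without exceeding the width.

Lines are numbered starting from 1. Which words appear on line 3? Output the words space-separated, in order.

Answer: cheese dinosaur

Derivation:
Line 1: ['have', 'cheese', 'moon'] (min_width=16, slack=1)
Line 2: ['sand', 'machine', 'owl'] (min_width=16, slack=1)
Line 3: ['cheese', 'dinosaur'] (min_width=15, slack=2)
Line 4: ['purple', 'clean'] (min_width=12, slack=5)
Line 5: ['window'] (min_width=6, slack=11)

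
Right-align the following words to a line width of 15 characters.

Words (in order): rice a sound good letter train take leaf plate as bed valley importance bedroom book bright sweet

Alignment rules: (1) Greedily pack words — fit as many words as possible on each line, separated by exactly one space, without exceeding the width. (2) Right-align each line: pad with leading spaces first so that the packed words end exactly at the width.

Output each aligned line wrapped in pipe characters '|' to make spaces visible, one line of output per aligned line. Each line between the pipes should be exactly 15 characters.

Answer: |   rice a sound|
|    good letter|
|train take leaf|
|   plate as bed|
|         valley|
|     importance|
|   bedroom book|
|   bright sweet|

Derivation:
Line 1: ['rice', 'a', 'sound'] (min_width=12, slack=3)
Line 2: ['good', 'letter'] (min_width=11, slack=4)
Line 3: ['train', 'take', 'leaf'] (min_width=15, slack=0)
Line 4: ['plate', 'as', 'bed'] (min_width=12, slack=3)
Line 5: ['valley'] (min_width=6, slack=9)
Line 6: ['importance'] (min_width=10, slack=5)
Line 7: ['bedroom', 'book'] (min_width=12, slack=3)
Line 8: ['bright', 'sweet'] (min_width=12, slack=3)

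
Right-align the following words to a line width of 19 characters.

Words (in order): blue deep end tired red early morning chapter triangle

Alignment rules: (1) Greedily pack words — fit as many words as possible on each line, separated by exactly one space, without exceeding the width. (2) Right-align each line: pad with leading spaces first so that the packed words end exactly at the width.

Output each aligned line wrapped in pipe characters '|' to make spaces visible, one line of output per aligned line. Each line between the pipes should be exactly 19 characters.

Answer: |blue deep end tired|
|  red early morning|
|   chapter triangle|

Derivation:
Line 1: ['blue', 'deep', 'end', 'tired'] (min_width=19, slack=0)
Line 2: ['red', 'early', 'morning'] (min_width=17, slack=2)
Line 3: ['chapter', 'triangle'] (min_width=16, slack=3)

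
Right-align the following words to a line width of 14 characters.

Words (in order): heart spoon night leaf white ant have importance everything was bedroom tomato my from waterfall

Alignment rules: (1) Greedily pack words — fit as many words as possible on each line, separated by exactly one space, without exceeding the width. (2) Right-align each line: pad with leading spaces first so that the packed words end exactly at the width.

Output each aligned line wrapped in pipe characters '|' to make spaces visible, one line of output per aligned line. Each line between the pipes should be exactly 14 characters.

Line 1: ['heart', 'spoon'] (min_width=11, slack=3)
Line 2: ['night', 'leaf'] (min_width=10, slack=4)
Line 3: ['white', 'ant', 'have'] (min_width=14, slack=0)
Line 4: ['importance'] (min_width=10, slack=4)
Line 5: ['everything', 'was'] (min_width=14, slack=0)
Line 6: ['bedroom', 'tomato'] (min_width=14, slack=0)
Line 7: ['my', 'from'] (min_width=7, slack=7)
Line 8: ['waterfall'] (min_width=9, slack=5)

Answer: |   heart spoon|
|    night leaf|
|white ant have|
|    importance|
|everything was|
|bedroom tomato|
|       my from|
|     waterfall|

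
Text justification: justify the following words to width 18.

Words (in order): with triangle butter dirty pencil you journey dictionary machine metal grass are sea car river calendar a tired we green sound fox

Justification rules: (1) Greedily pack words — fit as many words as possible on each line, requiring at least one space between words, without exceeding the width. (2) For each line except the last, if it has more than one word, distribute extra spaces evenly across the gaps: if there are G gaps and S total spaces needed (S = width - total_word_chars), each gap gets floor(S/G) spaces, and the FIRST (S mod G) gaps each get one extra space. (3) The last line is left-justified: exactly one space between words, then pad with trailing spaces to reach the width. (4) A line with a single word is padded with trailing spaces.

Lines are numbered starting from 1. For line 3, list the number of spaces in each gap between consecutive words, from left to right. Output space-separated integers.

Line 1: ['with', 'triangle'] (min_width=13, slack=5)
Line 2: ['butter', 'dirty'] (min_width=12, slack=6)
Line 3: ['pencil', 'you', 'journey'] (min_width=18, slack=0)
Line 4: ['dictionary', 'machine'] (min_width=18, slack=0)
Line 5: ['metal', 'grass', 'are'] (min_width=15, slack=3)
Line 6: ['sea', 'car', 'river'] (min_width=13, slack=5)
Line 7: ['calendar', 'a', 'tired'] (min_width=16, slack=2)
Line 8: ['we', 'green', 'sound', 'fox'] (min_width=18, slack=0)

Answer: 1 1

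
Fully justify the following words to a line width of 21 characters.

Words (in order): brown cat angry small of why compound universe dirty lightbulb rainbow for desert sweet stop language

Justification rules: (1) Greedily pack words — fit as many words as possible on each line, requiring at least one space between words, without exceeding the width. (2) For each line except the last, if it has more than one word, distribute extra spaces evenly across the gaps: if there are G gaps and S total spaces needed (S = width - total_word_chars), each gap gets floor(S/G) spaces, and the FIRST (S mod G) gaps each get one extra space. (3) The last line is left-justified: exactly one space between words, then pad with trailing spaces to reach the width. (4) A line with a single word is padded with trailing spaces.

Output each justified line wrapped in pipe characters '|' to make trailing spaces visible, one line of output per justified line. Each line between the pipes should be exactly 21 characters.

Line 1: ['brown', 'cat', 'angry', 'small'] (min_width=21, slack=0)
Line 2: ['of', 'why', 'compound'] (min_width=15, slack=6)
Line 3: ['universe', 'dirty'] (min_width=14, slack=7)
Line 4: ['lightbulb', 'rainbow', 'for'] (min_width=21, slack=0)
Line 5: ['desert', 'sweet', 'stop'] (min_width=17, slack=4)
Line 6: ['language'] (min_width=8, slack=13)

Answer: |brown cat angry small|
|of    why    compound|
|universe        dirty|
|lightbulb rainbow for|
|desert   sweet   stop|
|language             |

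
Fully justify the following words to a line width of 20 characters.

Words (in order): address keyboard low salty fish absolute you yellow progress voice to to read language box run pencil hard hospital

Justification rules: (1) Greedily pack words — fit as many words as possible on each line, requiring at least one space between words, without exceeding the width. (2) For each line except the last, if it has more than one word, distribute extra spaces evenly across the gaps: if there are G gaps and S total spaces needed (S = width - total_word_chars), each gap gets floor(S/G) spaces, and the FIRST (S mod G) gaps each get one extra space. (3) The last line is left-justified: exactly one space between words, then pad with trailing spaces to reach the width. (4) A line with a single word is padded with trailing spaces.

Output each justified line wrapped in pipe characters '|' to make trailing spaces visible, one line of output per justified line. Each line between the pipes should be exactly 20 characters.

Answer: |address keyboard low|
|salty  fish absolute|
|you  yellow progress|
|voice   to  to  read|
|language   box   run|
|pencil hard hospital|

Derivation:
Line 1: ['address', 'keyboard', 'low'] (min_width=20, slack=0)
Line 2: ['salty', 'fish', 'absolute'] (min_width=19, slack=1)
Line 3: ['you', 'yellow', 'progress'] (min_width=19, slack=1)
Line 4: ['voice', 'to', 'to', 'read'] (min_width=16, slack=4)
Line 5: ['language', 'box', 'run'] (min_width=16, slack=4)
Line 6: ['pencil', 'hard', 'hospital'] (min_width=20, slack=0)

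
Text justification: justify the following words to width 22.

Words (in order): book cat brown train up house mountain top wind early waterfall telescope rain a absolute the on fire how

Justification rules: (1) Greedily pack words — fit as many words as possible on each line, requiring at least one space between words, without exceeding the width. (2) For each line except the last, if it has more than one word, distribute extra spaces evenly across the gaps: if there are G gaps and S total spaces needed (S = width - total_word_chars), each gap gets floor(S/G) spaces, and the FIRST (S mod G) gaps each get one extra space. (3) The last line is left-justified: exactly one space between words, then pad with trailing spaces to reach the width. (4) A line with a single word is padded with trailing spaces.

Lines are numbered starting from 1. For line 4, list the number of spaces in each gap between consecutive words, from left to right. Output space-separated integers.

Answer: 4 4

Derivation:
Line 1: ['book', 'cat', 'brown', 'train'] (min_width=20, slack=2)
Line 2: ['up', 'house', 'mountain', 'top'] (min_width=21, slack=1)
Line 3: ['wind', 'early', 'waterfall'] (min_width=20, slack=2)
Line 4: ['telescope', 'rain', 'a'] (min_width=16, slack=6)
Line 5: ['absolute', 'the', 'on', 'fire'] (min_width=20, slack=2)
Line 6: ['how'] (min_width=3, slack=19)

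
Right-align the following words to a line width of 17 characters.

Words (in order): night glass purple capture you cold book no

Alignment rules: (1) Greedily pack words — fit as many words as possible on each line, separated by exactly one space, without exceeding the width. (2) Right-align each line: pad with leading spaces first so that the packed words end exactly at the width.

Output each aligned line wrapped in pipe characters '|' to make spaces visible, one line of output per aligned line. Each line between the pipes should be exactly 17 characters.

Answer: |      night glass|
|   purple capture|
| you cold book no|

Derivation:
Line 1: ['night', 'glass'] (min_width=11, slack=6)
Line 2: ['purple', 'capture'] (min_width=14, slack=3)
Line 3: ['you', 'cold', 'book', 'no'] (min_width=16, slack=1)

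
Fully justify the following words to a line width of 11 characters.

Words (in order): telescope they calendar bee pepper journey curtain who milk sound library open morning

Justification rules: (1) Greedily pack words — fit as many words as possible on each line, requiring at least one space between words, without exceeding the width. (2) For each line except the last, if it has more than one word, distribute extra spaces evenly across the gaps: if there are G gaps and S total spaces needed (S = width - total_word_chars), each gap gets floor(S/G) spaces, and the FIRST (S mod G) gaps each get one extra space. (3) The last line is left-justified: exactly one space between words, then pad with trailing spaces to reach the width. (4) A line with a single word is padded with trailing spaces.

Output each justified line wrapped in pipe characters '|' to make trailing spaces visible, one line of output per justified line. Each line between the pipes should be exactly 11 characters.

Line 1: ['telescope'] (min_width=9, slack=2)
Line 2: ['they'] (min_width=4, slack=7)
Line 3: ['calendar'] (min_width=8, slack=3)
Line 4: ['bee', 'pepper'] (min_width=10, slack=1)
Line 5: ['journey'] (min_width=7, slack=4)
Line 6: ['curtain', 'who'] (min_width=11, slack=0)
Line 7: ['milk', 'sound'] (min_width=10, slack=1)
Line 8: ['library'] (min_width=7, slack=4)
Line 9: ['open'] (min_width=4, slack=7)
Line 10: ['morning'] (min_width=7, slack=4)

Answer: |telescope  |
|they       |
|calendar   |
|bee  pepper|
|journey    |
|curtain who|
|milk  sound|
|library    |
|open       |
|morning    |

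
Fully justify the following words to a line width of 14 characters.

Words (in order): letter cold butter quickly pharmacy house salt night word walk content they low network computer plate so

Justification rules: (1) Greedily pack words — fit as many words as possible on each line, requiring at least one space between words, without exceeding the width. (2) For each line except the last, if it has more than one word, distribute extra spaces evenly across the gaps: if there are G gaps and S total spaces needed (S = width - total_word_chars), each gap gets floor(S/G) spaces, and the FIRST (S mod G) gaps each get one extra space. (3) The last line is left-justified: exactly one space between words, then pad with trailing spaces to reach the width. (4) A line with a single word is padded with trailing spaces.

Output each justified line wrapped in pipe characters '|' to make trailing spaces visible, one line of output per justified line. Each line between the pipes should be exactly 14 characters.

Answer: |letter    cold|
|butter quickly|
|pharmacy house|
|salt     night|
|word      walk|
|content   they|
|low    network|
|computer plate|
|so            |

Derivation:
Line 1: ['letter', 'cold'] (min_width=11, slack=3)
Line 2: ['butter', 'quickly'] (min_width=14, slack=0)
Line 3: ['pharmacy', 'house'] (min_width=14, slack=0)
Line 4: ['salt', 'night'] (min_width=10, slack=4)
Line 5: ['word', 'walk'] (min_width=9, slack=5)
Line 6: ['content', 'they'] (min_width=12, slack=2)
Line 7: ['low', 'network'] (min_width=11, slack=3)
Line 8: ['computer', 'plate'] (min_width=14, slack=0)
Line 9: ['so'] (min_width=2, slack=12)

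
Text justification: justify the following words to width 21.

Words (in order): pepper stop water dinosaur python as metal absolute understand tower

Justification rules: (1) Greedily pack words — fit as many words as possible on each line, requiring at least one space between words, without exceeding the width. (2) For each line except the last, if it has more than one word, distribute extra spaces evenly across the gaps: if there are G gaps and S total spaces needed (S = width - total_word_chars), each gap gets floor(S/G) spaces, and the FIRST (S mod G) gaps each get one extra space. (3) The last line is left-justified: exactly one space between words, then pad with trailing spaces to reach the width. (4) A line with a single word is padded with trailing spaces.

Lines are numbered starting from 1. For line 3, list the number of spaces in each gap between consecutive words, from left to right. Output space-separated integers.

Line 1: ['pepper', 'stop', 'water'] (min_width=17, slack=4)
Line 2: ['dinosaur', 'python', 'as'] (min_width=18, slack=3)
Line 3: ['metal', 'absolute'] (min_width=14, slack=7)
Line 4: ['understand', 'tower'] (min_width=16, slack=5)

Answer: 8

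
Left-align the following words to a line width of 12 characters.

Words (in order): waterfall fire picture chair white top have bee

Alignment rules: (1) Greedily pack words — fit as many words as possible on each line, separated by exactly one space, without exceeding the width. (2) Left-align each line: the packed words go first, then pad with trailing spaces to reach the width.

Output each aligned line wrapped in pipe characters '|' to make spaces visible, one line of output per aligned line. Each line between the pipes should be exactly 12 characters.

Line 1: ['waterfall'] (min_width=9, slack=3)
Line 2: ['fire', 'picture'] (min_width=12, slack=0)
Line 3: ['chair', 'white'] (min_width=11, slack=1)
Line 4: ['top', 'have', 'bee'] (min_width=12, slack=0)

Answer: |waterfall   |
|fire picture|
|chair white |
|top have bee|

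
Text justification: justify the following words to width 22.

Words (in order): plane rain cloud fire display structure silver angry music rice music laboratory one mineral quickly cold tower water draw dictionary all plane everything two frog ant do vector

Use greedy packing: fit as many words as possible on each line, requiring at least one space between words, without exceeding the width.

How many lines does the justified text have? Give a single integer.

Answer: 9

Derivation:
Line 1: ['plane', 'rain', 'cloud', 'fire'] (min_width=21, slack=1)
Line 2: ['display', 'structure'] (min_width=17, slack=5)
Line 3: ['silver', 'angry', 'music'] (min_width=18, slack=4)
Line 4: ['rice', 'music', 'laboratory'] (min_width=21, slack=1)
Line 5: ['one', 'mineral', 'quickly'] (min_width=19, slack=3)
Line 6: ['cold', 'tower', 'water', 'draw'] (min_width=21, slack=1)
Line 7: ['dictionary', 'all', 'plane'] (min_width=20, slack=2)
Line 8: ['everything', 'two', 'frog'] (min_width=19, slack=3)
Line 9: ['ant', 'do', 'vector'] (min_width=13, slack=9)
Total lines: 9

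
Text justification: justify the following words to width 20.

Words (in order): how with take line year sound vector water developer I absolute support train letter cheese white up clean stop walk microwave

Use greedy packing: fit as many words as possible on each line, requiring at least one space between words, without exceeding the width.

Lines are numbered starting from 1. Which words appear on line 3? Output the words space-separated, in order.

Line 1: ['how', 'with', 'take', 'line'] (min_width=18, slack=2)
Line 2: ['year', 'sound', 'vector'] (min_width=17, slack=3)
Line 3: ['water', 'developer', 'I'] (min_width=17, slack=3)
Line 4: ['absolute', 'support'] (min_width=16, slack=4)
Line 5: ['train', 'letter', 'cheese'] (min_width=19, slack=1)
Line 6: ['white', 'up', 'clean', 'stop'] (min_width=19, slack=1)
Line 7: ['walk', 'microwave'] (min_width=14, slack=6)

Answer: water developer I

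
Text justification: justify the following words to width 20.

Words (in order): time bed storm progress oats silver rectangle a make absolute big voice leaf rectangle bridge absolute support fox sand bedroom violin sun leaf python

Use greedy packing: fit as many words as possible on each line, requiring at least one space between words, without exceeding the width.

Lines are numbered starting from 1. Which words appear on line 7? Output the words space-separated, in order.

Line 1: ['time', 'bed', 'storm'] (min_width=14, slack=6)
Line 2: ['progress', 'oats', 'silver'] (min_width=20, slack=0)
Line 3: ['rectangle', 'a', 'make'] (min_width=16, slack=4)
Line 4: ['absolute', 'big', 'voice'] (min_width=18, slack=2)
Line 5: ['leaf', 'rectangle'] (min_width=14, slack=6)
Line 6: ['bridge', 'absolute'] (min_width=15, slack=5)
Line 7: ['support', 'fox', 'sand'] (min_width=16, slack=4)
Line 8: ['bedroom', 'violin', 'sun'] (min_width=18, slack=2)
Line 9: ['leaf', 'python'] (min_width=11, slack=9)

Answer: support fox sand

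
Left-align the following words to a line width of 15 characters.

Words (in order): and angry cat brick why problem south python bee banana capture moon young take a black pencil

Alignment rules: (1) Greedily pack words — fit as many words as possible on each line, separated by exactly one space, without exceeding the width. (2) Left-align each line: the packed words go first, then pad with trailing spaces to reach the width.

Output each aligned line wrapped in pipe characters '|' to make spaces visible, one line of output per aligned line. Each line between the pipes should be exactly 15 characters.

Line 1: ['and', 'angry', 'cat'] (min_width=13, slack=2)
Line 2: ['brick', 'why'] (min_width=9, slack=6)
Line 3: ['problem', 'south'] (min_width=13, slack=2)
Line 4: ['python', 'bee'] (min_width=10, slack=5)
Line 5: ['banana', 'capture'] (min_width=14, slack=1)
Line 6: ['moon', 'young', 'take'] (min_width=15, slack=0)
Line 7: ['a', 'black', 'pencil'] (min_width=14, slack=1)

Answer: |and angry cat  |
|brick why      |
|problem south  |
|python bee     |
|banana capture |
|moon young take|
|a black pencil |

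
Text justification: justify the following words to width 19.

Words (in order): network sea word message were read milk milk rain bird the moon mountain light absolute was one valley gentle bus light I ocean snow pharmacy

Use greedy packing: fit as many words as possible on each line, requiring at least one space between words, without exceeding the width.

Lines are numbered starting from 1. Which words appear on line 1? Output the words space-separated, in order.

Answer: network sea word

Derivation:
Line 1: ['network', 'sea', 'word'] (min_width=16, slack=3)
Line 2: ['message', 'were', 'read'] (min_width=17, slack=2)
Line 3: ['milk', 'milk', 'rain', 'bird'] (min_width=19, slack=0)
Line 4: ['the', 'moon', 'mountain'] (min_width=17, slack=2)
Line 5: ['light', 'absolute', 'was'] (min_width=18, slack=1)
Line 6: ['one', 'valley', 'gentle'] (min_width=17, slack=2)
Line 7: ['bus', 'light', 'I', 'ocean'] (min_width=17, slack=2)
Line 8: ['snow', 'pharmacy'] (min_width=13, slack=6)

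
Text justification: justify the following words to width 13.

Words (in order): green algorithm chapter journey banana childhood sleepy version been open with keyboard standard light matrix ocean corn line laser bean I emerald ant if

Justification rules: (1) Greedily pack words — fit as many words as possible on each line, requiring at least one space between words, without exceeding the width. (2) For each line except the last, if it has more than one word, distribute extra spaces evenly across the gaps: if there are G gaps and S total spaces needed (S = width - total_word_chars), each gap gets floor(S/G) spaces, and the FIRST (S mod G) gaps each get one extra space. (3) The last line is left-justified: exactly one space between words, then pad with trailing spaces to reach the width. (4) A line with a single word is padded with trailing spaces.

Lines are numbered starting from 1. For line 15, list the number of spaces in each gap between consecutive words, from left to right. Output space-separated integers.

Answer: 8

Derivation:
Line 1: ['green'] (min_width=5, slack=8)
Line 2: ['algorithm'] (min_width=9, slack=4)
Line 3: ['chapter'] (min_width=7, slack=6)
Line 4: ['journey'] (min_width=7, slack=6)
Line 5: ['banana'] (min_width=6, slack=7)
Line 6: ['childhood'] (min_width=9, slack=4)
Line 7: ['sleepy'] (min_width=6, slack=7)
Line 8: ['version', 'been'] (min_width=12, slack=1)
Line 9: ['open', 'with'] (min_width=9, slack=4)
Line 10: ['keyboard'] (min_width=8, slack=5)
Line 11: ['standard'] (min_width=8, slack=5)
Line 12: ['light', 'matrix'] (min_width=12, slack=1)
Line 13: ['ocean', 'corn'] (min_width=10, slack=3)
Line 14: ['line', 'laser'] (min_width=10, slack=3)
Line 15: ['bean', 'I'] (min_width=6, slack=7)
Line 16: ['emerald', 'ant'] (min_width=11, slack=2)
Line 17: ['if'] (min_width=2, slack=11)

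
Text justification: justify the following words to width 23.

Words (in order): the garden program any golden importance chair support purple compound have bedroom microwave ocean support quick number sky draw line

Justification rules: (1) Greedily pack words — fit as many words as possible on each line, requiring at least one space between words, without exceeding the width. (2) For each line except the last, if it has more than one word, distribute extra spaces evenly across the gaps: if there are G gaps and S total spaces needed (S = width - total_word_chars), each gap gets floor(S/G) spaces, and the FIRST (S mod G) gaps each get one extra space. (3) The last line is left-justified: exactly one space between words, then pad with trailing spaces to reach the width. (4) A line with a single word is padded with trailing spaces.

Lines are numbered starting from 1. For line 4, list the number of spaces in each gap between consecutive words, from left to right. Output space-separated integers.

Answer: 2 1

Derivation:
Line 1: ['the', 'garden', 'program', 'any'] (min_width=22, slack=1)
Line 2: ['golden', 'importance', 'chair'] (min_width=23, slack=0)
Line 3: ['support', 'purple', 'compound'] (min_width=23, slack=0)
Line 4: ['have', 'bedroom', 'microwave'] (min_width=22, slack=1)
Line 5: ['ocean', 'support', 'quick'] (min_width=19, slack=4)
Line 6: ['number', 'sky', 'draw', 'line'] (min_width=20, slack=3)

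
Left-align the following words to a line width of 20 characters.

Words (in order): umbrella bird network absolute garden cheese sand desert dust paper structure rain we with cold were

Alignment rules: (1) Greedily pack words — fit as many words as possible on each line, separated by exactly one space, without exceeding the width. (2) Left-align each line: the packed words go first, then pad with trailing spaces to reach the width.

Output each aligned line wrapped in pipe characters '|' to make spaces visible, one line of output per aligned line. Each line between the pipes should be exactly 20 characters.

Line 1: ['umbrella', 'bird'] (min_width=13, slack=7)
Line 2: ['network', 'absolute'] (min_width=16, slack=4)
Line 3: ['garden', 'cheese', 'sand'] (min_width=18, slack=2)
Line 4: ['desert', 'dust', 'paper'] (min_width=17, slack=3)
Line 5: ['structure', 'rain', 'we'] (min_width=17, slack=3)
Line 6: ['with', 'cold', 'were'] (min_width=14, slack=6)

Answer: |umbrella bird       |
|network absolute    |
|garden cheese sand  |
|desert dust paper   |
|structure rain we   |
|with cold were      |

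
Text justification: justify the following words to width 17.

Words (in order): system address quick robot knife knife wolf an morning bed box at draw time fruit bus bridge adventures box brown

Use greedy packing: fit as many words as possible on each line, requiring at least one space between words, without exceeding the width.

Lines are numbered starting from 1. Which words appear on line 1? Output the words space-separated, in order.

Line 1: ['system', 'address'] (min_width=14, slack=3)
Line 2: ['quick', 'robot', 'knife'] (min_width=17, slack=0)
Line 3: ['knife', 'wolf', 'an'] (min_width=13, slack=4)
Line 4: ['morning', 'bed', 'box'] (min_width=15, slack=2)
Line 5: ['at', 'draw', 'time'] (min_width=12, slack=5)
Line 6: ['fruit', 'bus', 'bridge'] (min_width=16, slack=1)
Line 7: ['adventures', 'box'] (min_width=14, slack=3)
Line 8: ['brown'] (min_width=5, slack=12)

Answer: system address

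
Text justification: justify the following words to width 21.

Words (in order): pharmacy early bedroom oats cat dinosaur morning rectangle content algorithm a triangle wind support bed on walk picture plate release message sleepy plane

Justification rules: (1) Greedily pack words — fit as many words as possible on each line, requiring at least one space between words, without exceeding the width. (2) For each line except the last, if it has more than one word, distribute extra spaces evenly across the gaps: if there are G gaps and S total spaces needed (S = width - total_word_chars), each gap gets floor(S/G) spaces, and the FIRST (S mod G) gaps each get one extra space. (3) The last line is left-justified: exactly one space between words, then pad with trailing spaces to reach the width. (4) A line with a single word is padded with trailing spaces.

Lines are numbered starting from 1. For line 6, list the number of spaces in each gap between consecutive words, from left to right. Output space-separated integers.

Answer: 2 2 1

Derivation:
Line 1: ['pharmacy', 'early'] (min_width=14, slack=7)
Line 2: ['bedroom', 'oats', 'cat'] (min_width=16, slack=5)
Line 3: ['dinosaur', 'morning'] (min_width=16, slack=5)
Line 4: ['rectangle', 'content'] (min_width=17, slack=4)
Line 5: ['algorithm', 'a', 'triangle'] (min_width=20, slack=1)
Line 6: ['wind', 'support', 'bed', 'on'] (min_width=19, slack=2)
Line 7: ['walk', 'picture', 'plate'] (min_width=18, slack=3)
Line 8: ['release', 'message'] (min_width=15, slack=6)
Line 9: ['sleepy', 'plane'] (min_width=12, slack=9)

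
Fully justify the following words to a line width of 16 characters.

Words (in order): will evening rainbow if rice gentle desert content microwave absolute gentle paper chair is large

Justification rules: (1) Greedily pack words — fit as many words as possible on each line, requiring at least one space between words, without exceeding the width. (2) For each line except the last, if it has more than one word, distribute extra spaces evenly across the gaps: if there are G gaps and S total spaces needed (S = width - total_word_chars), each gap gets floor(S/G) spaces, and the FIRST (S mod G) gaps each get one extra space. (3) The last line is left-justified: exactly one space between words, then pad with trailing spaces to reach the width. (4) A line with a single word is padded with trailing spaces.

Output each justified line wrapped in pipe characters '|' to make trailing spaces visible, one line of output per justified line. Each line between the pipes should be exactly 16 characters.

Answer: |will     evening|
|rainbow  if rice|
|gentle    desert|
|content         |
|microwave       |
|absolute  gentle|
|paper  chair  is|
|large           |

Derivation:
Line 1: ['will', 'evening'] (min_width=12, slack=4)
Line 2: ['rainbow', 'if', 'rice'] (min_width=15, slack=1)
Line 3: ['gentle', 'desert'] (min_width=13, slack=3)
Line 4: ['content'] (min_width=7, slack=9)
Line 5: ['microwave'] (min_width=9, slack=7)
Line 6: ['absolute', 'gentle'] (min_width=15, slack=1)
Line 7: ['paper', 'chair', 'is'] (min_width=14, slack=2)
Line 8: ['large'] (min_width=5, slack=11)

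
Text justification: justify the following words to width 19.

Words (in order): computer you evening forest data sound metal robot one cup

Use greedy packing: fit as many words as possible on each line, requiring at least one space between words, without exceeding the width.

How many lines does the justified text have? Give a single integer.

Line 1: ['computer', 'you'] (min_width=12, slack=7)
Line 2: ['evening', 'forest', 'data'] (min_width=19, slack=0)
Line 3: ['sound', 'metal', 'robot'] (min_width=17, slack=2)
Line 4: ['one', 'cup'] (min_width=7, slack=12)
Total lines: 4

Answer: 4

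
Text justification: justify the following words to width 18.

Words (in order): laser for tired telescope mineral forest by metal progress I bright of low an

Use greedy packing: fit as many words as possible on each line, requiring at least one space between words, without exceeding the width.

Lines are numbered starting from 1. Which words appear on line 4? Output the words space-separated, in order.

Answer: progress I bright

Derivation:
Line 1: ['laser', 'for', 'tired'] (min_width=15, slack=3)
Line 2: ['telescope', 'mineral'] (min_width=17, slack=1)
Line 3: ['forest', 'by', 'metal'] (min_width=15, slack=3)
Line 4: ['progress', 'I', 'bright'] (min_width=17, slack=1)
Line 5: ['of', 'low', 'an'] (min_width=9, slack=9)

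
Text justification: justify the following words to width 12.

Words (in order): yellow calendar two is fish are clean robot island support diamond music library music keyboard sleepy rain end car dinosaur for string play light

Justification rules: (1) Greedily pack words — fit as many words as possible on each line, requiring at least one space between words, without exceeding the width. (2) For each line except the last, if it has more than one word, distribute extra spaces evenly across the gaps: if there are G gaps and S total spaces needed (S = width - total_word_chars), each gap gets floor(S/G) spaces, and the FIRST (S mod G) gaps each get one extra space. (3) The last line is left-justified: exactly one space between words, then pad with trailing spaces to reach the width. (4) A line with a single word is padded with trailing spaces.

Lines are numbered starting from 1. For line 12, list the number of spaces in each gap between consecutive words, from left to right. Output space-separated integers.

Line 1: ['yellow'] (min_width=6, slack=6)
Line 2: ['calendar', 'two'] (min_width=12, slack=0)
Line 3: ['is', 'fish', 'are'] (min_width=11, slack=1)
Line 4: ['clean', 'robot'] (min_width=11, slack=1)
Line 5: ['island'] (min_width=6, slack=6)
Line 6: ['support'] (min_width=7, slack=5)
Line 7: ['diamond'] (min_width=7, slack=5)
Line 8: ['music'] (min_width=5, slack=7)
Line 9: ['library'] (min_width=7, slack=5)
Line 10: ['music'] (min_width=5, slack=7)
Line 11: ['keyboard'] (min_width=8, slack=4)
Line 12: ['sleepy', 'rain'] (min_width=11, slack=1)
Line 13: ['end', 'car'] (min_width=7, slack=5)
Line 14: ['dinosaur', 'for'] (min_width=12, slack=0)
Line 15: ['string', 'play'] (min_width=11, slack=1)
Line 16: ['light'] (min_width=5, slack=7)

Answer: 2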